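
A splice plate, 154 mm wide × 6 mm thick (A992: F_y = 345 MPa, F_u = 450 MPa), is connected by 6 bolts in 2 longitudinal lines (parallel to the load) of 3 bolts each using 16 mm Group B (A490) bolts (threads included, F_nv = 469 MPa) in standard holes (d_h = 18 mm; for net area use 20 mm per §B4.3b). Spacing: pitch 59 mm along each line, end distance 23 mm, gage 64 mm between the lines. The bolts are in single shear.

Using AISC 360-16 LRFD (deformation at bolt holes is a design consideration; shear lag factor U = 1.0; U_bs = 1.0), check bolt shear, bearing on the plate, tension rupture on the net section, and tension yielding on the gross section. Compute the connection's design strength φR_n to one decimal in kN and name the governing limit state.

Bolt shear: A_b = π(16)²/4 = 201.06 mm². φR_n = 0.75 × 469 × 201.06 × 6 × 1 = 424.3 kN.
Bearing (6 mm plate, F_u = 450 MPa): end bolts L_c = 23 − 18/2 = 14, R_n = min(1.2×14×6×450, 2.4×16×6×450) = 45.36 kN/bolt; interior L_c = 59 − 18 = 41, R_n = 103.68 kN/bolt. φR_n = 0.75 × (2×45.36 + 4×103.68) = 379.1 kN.
Tension rupture (net): A_n = (154 − 2×20)×6 = 684 mm² (U = 1.0, A_e = A_n). φR_n = 0.75 × 450 × 684 = 230.9 kN.
Tension yield (gross): A_g = 154×6 = 924 mm². φR_n = 0.90 × 345 × 924 = 286.9 kN.
Governing: min(424.3, 379.1, 230.9, 286.9) = 230.9 kN → net-section rupture.

230.9 kN (net-section rupture governs)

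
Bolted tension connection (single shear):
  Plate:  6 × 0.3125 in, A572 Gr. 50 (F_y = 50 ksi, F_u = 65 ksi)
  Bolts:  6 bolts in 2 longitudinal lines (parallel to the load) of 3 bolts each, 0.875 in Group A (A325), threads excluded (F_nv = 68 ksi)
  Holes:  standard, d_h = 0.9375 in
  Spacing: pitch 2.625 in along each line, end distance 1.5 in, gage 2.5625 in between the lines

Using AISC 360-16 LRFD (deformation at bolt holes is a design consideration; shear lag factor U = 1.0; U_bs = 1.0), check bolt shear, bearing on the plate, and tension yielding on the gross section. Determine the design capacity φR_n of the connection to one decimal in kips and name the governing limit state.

84.4 kips (gross-section yield governs)

Bolt shear: A_b = π(0.875)²/4 = 0.60132 in². φR_n = 0.75 × 68 × 0.60132 × 6 × 1 = 184.0 kips.
Bearing (0.3125 in plate, F_u = 65 ksi): end bolts L_c = 1.5 − 0.9375/2 = 1.03125, R_n = min(1.2×1.03125×0.3125×65, 2.4×0.875×0.3125×65) = 25.137 kips/bolt; interior L_c = 2.625 − 0.9375 = 1.6875, R_n = 41.133 kips/bolt. φR_n = 0.75 × (2×25.137 + 4×41.133) = 161.1 kips.
Tension yield (gross): A_g = 6×0.3125 = 1.875 in². φR_n = 0.90 × 50 × 1.875 = 84.4 kips.
Governing: min(184.0, 161.1, 84.4) = 84.4 kips → gross-section yield.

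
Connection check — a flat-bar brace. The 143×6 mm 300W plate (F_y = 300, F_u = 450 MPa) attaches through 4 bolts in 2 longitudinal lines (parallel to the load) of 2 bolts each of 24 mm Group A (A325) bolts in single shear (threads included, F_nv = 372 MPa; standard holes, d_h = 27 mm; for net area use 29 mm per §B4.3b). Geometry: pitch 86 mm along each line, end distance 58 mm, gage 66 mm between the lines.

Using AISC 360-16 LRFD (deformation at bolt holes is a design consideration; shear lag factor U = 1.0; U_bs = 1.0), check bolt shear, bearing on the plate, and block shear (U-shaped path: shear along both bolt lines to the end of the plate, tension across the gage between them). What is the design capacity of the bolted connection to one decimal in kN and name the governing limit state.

308.2 kN (block shear governs)

Bolt shear: A_b = π(24)²/4 = 452.39 mm². φR_n = 0.75 × 372 × 452.39 × 4 × 1 = 504.9 kN.
Bearing (6 mm plate, F_u = 450 MPa): end bolts L_c = 58 − 27/2 = 44.5, R_n = min(1.2×44.5×6×450, 2.4×24×6×450) = 144.18 kN/bolt; interior L_c = 86 − 27 = 59, R_n = 155.52 kN/bolt. φR_n = 0.75 × (2×144.18 + 2×155.52) = 449.6 kN.
Block shear: shear path 2×[58+1×86] = 2×144 mm, A_gv = 1728, A_nv = 2×(144 − 1.5×29)×6 = 1206 mm²; tension across gage: (66 − 1×29)×6 = 222 mm². R_n = min(0.6×450×1206, 0.6×300×1728) + 1.0×450×222 = min(325.62, 311.04) + 99.9 = 410.94 kN. φR_n = 0.75 × 410.94 = 308.2 kN.
Governing: min(504.9, 449.6, 308.2) = 308.2 kN → block shear.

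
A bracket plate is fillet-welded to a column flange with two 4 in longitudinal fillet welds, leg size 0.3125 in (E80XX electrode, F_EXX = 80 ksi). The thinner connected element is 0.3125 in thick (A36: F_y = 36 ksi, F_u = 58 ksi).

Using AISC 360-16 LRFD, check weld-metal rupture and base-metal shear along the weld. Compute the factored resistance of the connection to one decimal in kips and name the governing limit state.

Weld metal: throat = 0.707×0.3125 = 0.22094 in, L = 2×4 = 8 in. φR_n = 0.75 × 0.6 × 80 × 0.22094 × 8 = 63.6 kips.
Base metal shear (0.3125 in plate): yield φR_n = 1.0×0.6×36×0.3125×8 = 54.0 kips; rupture φR_n = 0.75×0.6×58×0.3125×8 = 65.3 kips; take 54.0 kips (yield).
Governing: min(63.6, 54.0) = 54.0 kips → base-metal shear.

54.0 kips (base-metal shear governs)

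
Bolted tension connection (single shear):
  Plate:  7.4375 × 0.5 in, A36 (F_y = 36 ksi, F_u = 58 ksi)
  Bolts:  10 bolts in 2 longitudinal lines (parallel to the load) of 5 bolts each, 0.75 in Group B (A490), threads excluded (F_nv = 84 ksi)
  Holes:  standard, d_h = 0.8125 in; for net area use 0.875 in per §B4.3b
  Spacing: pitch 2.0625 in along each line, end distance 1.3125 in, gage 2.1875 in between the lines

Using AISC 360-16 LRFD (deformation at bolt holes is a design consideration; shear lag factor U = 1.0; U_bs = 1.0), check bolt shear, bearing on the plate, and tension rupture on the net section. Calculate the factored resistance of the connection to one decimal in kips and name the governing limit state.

Bolt shear: A_b = π(0.75)²/4 = 0.44179 in². φR_n = 0.75 × 84 × 0.44179 × 10 × 1 = 278.3 kips.
Bearing (0.5 in plate, F_u = 58 ksi): end bolts L_c = 1.3125 − 0.8125/2 = 0.90625, R_n = min(1.2×0.90625×0.5×58, 2.4×0.75×0.5×58) = 31.538 kips/bolt; interior L_c = 2.0625 − 0.8125 = 1.25, R_n = 43.5 kips/bolt. φR_n = 0.75 × (2×31.538 + 8×43.5) = 308.3 kips.
Tension rupture (net): A_n = (7.4375 − 2×0.875)×0.5 = 2.8438 in² (U = 1.0, A_e = A_n). φR_n = 0.75 × 58 × 2.8438 = 123.7 kips.
Governing: min(278.3, 308.3, 123.7) = 123.7 kips → net-section rupture.

123.7 kips (net-section rupture governs)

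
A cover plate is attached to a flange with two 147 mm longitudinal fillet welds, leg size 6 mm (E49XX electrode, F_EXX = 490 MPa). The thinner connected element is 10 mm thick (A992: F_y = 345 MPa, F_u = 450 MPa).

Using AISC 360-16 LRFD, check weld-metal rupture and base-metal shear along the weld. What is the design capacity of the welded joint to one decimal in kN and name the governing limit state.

275.0 kN (weld metal governs)

Weld metal: throat = 0.707×6 = 4.242 mm, L = 2×147 = 294 mm. φR_n = 0.75 × 0.6 × 490 × 4.242 × 294 = 275.0 kN.
Base metal shear (10 mm plate): yield φR_n = 1.0×0.6×345×10×294 = 608.6 kN; rupture φR_n = 0.75×0.6×450×10×294 = 595.4 kN; take 595.4 kN (rupture).
Governing: min(275.0, 595.4) = 275.0 kN → weld metal.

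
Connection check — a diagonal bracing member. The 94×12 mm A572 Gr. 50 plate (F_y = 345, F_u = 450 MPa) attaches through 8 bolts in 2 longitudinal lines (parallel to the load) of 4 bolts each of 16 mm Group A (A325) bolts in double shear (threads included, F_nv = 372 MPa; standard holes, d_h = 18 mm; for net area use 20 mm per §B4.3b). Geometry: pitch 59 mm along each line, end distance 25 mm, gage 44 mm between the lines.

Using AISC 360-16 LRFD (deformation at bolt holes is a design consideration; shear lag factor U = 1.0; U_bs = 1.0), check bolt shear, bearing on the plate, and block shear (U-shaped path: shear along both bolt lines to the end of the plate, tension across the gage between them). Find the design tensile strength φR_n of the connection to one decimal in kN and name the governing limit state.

Bolt shear: A_b = π(16)²/4 = 201.06 mm². φR_n = 0.75 × 372 × 201.06 × 8 × 2 = 897.5 kN.
Bearing (12 mm plate, F_u = 450 MPa): end bolts L_c = 25 − 18/2 = 16, R_n = min(1.2×16×12×450, 2.4×16×12×450) = 103.68 kN/bolt; interior L_c = 59 − 18 = 41, R_n = 207.36 kN/bolt. φR_n = 0.75 × (2×103.68 + 6×207.36) = 1088.6 kN.
Block shear: shear path 2×[25+3×59] = 2×202 mm, A_gv = 4848, A_nv = 2×(202 − 3.5×20)×12 = 3168 mm²; tension across gage: (44 − 1×20)×12 = 288 mm². R_n = min(0.6×450×3168, 0.6×345×4848) + 1.0×450×288 = min(855.36, 1003.5) + 129.6 = 984.96 kN. φR_n = 0.75 × 984.96 = 738.7 kN.
Governing: min(897.5, 1088.6, 738.7) = 738.7 kN → block shear.

738.7 kN (block shear governs)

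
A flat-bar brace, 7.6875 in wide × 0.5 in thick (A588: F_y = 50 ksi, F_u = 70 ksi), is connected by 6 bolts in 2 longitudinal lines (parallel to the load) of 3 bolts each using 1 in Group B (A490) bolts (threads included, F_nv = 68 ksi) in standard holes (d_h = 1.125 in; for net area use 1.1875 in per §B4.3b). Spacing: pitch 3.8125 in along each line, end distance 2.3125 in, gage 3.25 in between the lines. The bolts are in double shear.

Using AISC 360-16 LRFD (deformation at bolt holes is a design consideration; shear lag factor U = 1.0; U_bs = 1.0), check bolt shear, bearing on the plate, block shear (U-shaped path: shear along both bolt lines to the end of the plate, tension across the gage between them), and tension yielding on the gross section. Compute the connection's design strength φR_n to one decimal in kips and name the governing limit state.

173.0 kips (gross-section yield governs)

Bolt shear: A_b = π(1)²/4 = 0.7854 in². φR_n = 0.75 × 68 × 0.7854 × 6 × 2 = 480.7 kips.
Bearing (0.5 in plate, F_u = 70 ksi): end bolts L_c = 2.3125 − 1.125/2 = 1.75, R_n = min(1.2×1.75×0.5×70, 2.4×1×0.5×70) = 73.5 kips/bolt; interior L_c = 3.8125 − 1.125 = 2.6875, R_n = 84 kips/bolt. φR_n = 0.75 × (2×73.5 + 4×84) = 362.3 kips.
Block shear: shear path 2×[2.3125+2×3.8125] = 2×9.9375 in, A_gv = 9.9375, A_nv = 2×(9.9375 − 2.5×1.1875)×0.5 = 6.9688 in²; tension across gage: (3.25 − 1×1.1875)×0.5 = 1.0313 in². R_n = min(0.6×70×6.9688, 0.6×50×9.9375) + 1.0×70×1.0313 = min(292.69, 298.13) + 72.191 = 364.88 kips. φR_n = 0.75 × 364.88 = 273.7 kips.
Tension yield (gross): A_g = 7.6875×0.5 = 3.8438 in². φR_n = 0.90 × 50 × 3.8438 = 173.0 kips.
Governing: min(480.7, 362.3, 273.7, 173.0) = 173.0 kips → gross-section yield.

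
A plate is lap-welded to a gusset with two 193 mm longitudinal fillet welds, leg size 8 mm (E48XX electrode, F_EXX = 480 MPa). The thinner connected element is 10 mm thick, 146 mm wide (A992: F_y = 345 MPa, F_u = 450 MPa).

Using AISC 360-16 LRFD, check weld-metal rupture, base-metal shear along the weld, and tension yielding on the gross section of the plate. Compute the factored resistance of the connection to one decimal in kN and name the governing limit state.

Weld metal: throat = 0.707×8 = 5.656 mm, L = 2×193 = 386 mm. φR_n = 0.75 × 0.6 × 480 × 5.656 × 386 = 471.6 kN.
Base metal shear (10 mm plate): yield φR_n = 1.0×0.6×345×10×386 = 799.0 kN; rupture φR_n = 0.75×0.6×450×10×386 = 781.7 kN; take 781.7 kN (rupture).
Tension yield (gross): A_g = 146×10 = 1460 mm². φR_n = 0.90 × 345 × 1460 = 453.3 kN.
Governing: min(471.6, 781.7, 453.3) = 453.3 kN → gross-section yield.

453.3 kN (gross-section yield governs)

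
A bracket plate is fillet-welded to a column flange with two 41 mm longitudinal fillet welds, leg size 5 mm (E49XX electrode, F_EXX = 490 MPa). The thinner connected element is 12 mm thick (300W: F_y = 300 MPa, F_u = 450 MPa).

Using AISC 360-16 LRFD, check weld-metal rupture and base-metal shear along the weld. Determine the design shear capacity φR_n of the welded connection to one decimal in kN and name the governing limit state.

63.9 kN (weld metal governs)

Weld metal: throat = 0.707×5 = 3.535 mm, L = 2×41 = 82 mm. φR_n = 0.75 × 0.6 × 490 × 3.535 × 82 = 63.9 kN.
Base metal shear (12 mm plate): yield φR_n = 1.0×0.6×300×12×82 = 177.1 kN; rupture φR_n = 0.75×0.6×450×12×82 = 199.3 kN; take 177.1 kN (yield).
Governing: min(63.9, 177.1) = 63.9 kN → weld metal.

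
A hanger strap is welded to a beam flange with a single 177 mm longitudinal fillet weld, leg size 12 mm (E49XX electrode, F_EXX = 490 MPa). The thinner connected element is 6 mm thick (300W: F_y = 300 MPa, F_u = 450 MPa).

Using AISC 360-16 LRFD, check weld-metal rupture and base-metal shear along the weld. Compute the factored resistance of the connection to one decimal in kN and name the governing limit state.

Weld metal: throat = 0.707×12 = 8.484 mm, L = 177 mm. φR_n = 0.75 × 0.6 × 490 × 8.484 × 177 = 331.1 kN.
Base metal shear (6 mm plate): yield φR_n = 1.0×0.6×300×6×177 = 191.2 kN; rupture φR_n = 0.75×0.6×450×6×177 = 215.1 kN; take 191.2 kN (yield).
Governing: min(331.1, 191.2) = 191.2 kN → base-metal shear.

191.2 kN (base-metal shear governs)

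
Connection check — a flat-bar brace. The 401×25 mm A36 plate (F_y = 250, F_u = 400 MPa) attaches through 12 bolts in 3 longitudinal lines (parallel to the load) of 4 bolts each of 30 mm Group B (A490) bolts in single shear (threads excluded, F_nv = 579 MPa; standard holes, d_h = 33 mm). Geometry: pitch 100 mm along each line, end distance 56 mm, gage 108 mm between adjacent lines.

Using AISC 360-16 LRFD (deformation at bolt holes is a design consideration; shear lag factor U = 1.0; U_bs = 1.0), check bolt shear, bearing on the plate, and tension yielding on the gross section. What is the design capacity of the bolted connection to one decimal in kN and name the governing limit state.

2255.6 kN (gross-section yield governs)

Bolt shear: A_b = π(30)²/4 = 706.86 mm². φR_n = 0.75 × 579 × 706.86 × 12 × 1 = 3683.4 kN.
Bearing (25 mm plate, F_u = 400 MPa): end bolts L_c = 56 − 33/2 = 39.5, R_n = min(1.2×39.5×25×400, 2.4×30×25×400) = 474 kN/bolt; interior L_c = 100 − 33 = 67, R_n = 720 kN/bolt. φR_n = 0.75 × (3×474 + 9×720) = 5926.5 kN.
Tension yield (gross): A_g = 401×25 = 10025 mm². φR_n = 0.90 × 250 × 10025 = 2255.6 kN.
Governing: min(3683.4, 5926.5, 2255.6) = 2255.6 kN → gross-section yield.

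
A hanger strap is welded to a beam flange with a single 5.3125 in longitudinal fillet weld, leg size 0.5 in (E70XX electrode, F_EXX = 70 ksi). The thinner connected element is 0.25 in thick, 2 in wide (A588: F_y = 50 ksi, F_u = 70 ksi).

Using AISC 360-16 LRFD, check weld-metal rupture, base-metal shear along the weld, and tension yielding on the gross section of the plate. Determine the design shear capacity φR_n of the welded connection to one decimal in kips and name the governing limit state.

22.5 kips (gross-section yield governs)

Weld metal: throat = 0.707×0.5 = 0.3535 in, L = 5.3125 in. φR_n = 0.75 × 0.6 × 70 × 0.3535 × 5.3125 = 59.2 kips.
Base metal shear (0.25 in plate): yield φR_n = 1.0×0.6×50×0.25×5.3125 = 39.8 kips; rupture φR_n = 0.75×0.6×70×0.25×5.3125 = 41.8 kips; take 39.8 kips (yield).
Tension yield (gross): A_g = 2×0.25 = 0.5 in². φR_n = 0.90 × 50 × 0.5 = 22.5 kips.
Governing: min(59.2, 39.8, 22.5) = 22.5 kips → gross-section yield.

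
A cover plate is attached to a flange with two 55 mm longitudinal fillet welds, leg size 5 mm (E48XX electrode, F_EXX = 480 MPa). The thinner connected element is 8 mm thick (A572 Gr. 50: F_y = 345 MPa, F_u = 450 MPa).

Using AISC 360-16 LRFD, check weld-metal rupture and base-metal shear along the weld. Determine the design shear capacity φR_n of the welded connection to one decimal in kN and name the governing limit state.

Weld metal: throat = 0.707×5 = 3.535 mm, L = 2×55 = 110 mm. φR_n = 0.75 × 0.6 × 480 × 3.535 × 110 = 84.0 kN.
Base metal shear (8 mm plate): yield φR_n = 1.0×0.6×345×8×110 = 182.2 kN; rupture φR_n = 0.75×0.6×450×8×110 = 178.2 kN; take 178.2 kN (rupture).
Governing: min(84.0, 178.2) = 84.0 kN → weld metal.

84.0 kN (weld metal governs)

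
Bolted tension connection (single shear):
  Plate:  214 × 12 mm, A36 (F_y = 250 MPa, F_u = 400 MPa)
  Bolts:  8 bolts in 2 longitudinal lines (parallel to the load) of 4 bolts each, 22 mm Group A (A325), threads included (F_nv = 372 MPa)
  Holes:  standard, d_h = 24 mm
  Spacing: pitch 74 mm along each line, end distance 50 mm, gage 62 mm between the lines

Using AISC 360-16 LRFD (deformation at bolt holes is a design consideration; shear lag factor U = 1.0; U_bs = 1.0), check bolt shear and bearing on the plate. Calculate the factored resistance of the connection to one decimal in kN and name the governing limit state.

Bolt shear: A_b = π(22)²/4 = 380.13 mm². φR_n = 0.75 × 372 × 380.13 × 8 × 1 = 848.5 kN.
Bearing (12 mm plate, F_u = 400 MPa): end bolts L_c = 50 − 24/2 = 38, R_n = min(1.2×38×12×400, 2.4×22×12×400) = 218.88 kN/bolt; interior L_c = 74 − 24 = 50, R_n = 253.44 kN/bolt. φR_n = 0.75 × (2×218.88 + 6×253.44) = 1468.8 kN.
Governing: min(848.5, 1468.8) = 848.5 kN → bolt shear.

848.5 kN (bolt shear governs)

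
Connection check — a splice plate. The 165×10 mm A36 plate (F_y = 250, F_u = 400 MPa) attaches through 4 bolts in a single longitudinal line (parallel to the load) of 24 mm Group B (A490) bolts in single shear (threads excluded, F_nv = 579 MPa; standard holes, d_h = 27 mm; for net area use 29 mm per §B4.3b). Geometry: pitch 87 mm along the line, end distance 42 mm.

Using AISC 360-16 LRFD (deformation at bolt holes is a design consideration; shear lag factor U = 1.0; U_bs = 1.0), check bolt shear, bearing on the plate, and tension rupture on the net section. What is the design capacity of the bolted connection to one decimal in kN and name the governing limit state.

Bolt shear: A_b = π(24)²/4 = 452.39 mm². φR_n = 0.75 × 579 × 452.39 × 4 × 1 = 785.8 kN.
Bearing (10 mm plate, F_u = 400 MPa): end bolts L_c = 42 − 27/2 = 28.5, R_n = min(1.2×28.5×10×400, 2.4×24×10×400) = 136.8 kN/bolt; interior L_c = 87 − 27 = 60, R_n = 230.4 kN/bolt. φR_n = 0.75 × (1×136.8 + 3×230.4) = 621.0 kN.
Tension rupture (net): A_n = (165 − 1×29)×10 = 1360 mm² (U = 1.0, A_e = A_n). φR_n = 0.75 × 400 × 1360 = 408.0 kN.
Governing: min(785.8, 621.0, 408.0) = 408.0 kN → net-section rupture.

408.0 kN (net-section rupture governs)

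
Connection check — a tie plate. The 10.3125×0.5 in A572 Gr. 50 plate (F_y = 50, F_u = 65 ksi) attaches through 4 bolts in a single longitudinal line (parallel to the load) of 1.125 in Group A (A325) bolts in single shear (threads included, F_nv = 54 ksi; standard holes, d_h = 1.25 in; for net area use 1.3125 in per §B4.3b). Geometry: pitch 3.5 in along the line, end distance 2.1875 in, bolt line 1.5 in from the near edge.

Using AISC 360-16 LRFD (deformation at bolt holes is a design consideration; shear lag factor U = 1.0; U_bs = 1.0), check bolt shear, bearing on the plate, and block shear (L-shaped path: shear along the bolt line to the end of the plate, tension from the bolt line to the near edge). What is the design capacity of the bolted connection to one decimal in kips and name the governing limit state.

138.9 kips (block shear governs)

Bolt shear: A_b = π(1.125)²/4 = 0.99402 in². φR_n = 0.75 × 54 × 0.99402 × 4 × 1 = 161.0 kips.
Bearing (0.5 in plate, F_u = 65 ksi): end bolts L_c = 2.1875 − 1.25/2 = 1.5625, R_n = min(1.2×1.5625×0.5×65, 2.4×1.125×0.5×65) = 60.938 kips/bolt; interior L_c = 3.5 − 1.25 = 2.25, R_n = 87.75 kips/bolt. φR_n = 0.75 × (1×60.938 + 3×87.75) = 243.1 kips.
Block shear: shear path 1×[2.1875+3×3.5] = 1×12.6875 in, A_gv = 6.3438, A_nv = 1×(12.6875 − 3.5×1.3125)×0.5 = 4.0469 in²; tension to near edge: (1.5 − 0.5×1.3125)×0.5 = 0.42188 in². R_n = min(0.6×65×4.0469, 0.6×50×6.3438) + 1.0×65×0.42188 = min(157.83, 190.31) + 27.422 = 185.25 kips. φR_n = 0.75 × 185.25 = 138.9 kips.
Governing: min(161.0, 243.1, 138.9) = 138.9 kips → block shear.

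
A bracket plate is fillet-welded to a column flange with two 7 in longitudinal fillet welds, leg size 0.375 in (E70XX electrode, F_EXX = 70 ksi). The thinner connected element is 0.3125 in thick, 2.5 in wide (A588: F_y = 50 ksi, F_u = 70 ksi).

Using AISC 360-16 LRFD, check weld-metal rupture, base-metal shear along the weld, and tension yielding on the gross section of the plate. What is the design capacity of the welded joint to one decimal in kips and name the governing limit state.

35.2 kips (gross-section yield governs)

Weld metal: throat = 0.707×0.375 = 0.26513 in, L = 2×7 = 14 in. φR_n = 0.75 × 0.6 × 70 × 0.26513 × 14 = 116.9 kips.
Base metal shear (0.3125 in plate): yield φR_n = 1.0×0.6×50×0.3125×14 = 131.3 kips; rupture φR_n = 0.75×0.6×70×0.3125×14 = 137.8 kips; take 131.3 kips (yield).
Tension yield (gross): A_g = 2.5×0.3125 = 0.78125 in². φR_n = 0.90 × 50 × 0.78125 = 35.2 kips.
Governing: min(116.9, 131.3, 35.2) = 35.2 kips → gross-section yield.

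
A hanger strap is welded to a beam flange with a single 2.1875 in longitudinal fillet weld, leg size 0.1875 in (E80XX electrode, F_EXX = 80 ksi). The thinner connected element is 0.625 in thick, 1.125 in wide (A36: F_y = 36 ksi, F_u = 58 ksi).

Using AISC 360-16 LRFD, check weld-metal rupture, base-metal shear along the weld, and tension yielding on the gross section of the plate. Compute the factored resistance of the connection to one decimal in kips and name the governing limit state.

Weld metal: throat = 0.707×0.1875 = 0.13256 in, L = 2.1875 in. φR_n = 0.75 × 0.6 × 80 × 0.13256 × 2.1875 = 10.4 kips.
Base metal shear (0.625 in plate): yield φR_n = 1.0×0.6×36×0.625×2.1875 = 29.5 kips; rupture φR_n = 0.75×0.6×58×0.625×2.1875 = 35.7 kips; take 29.5 kips (yield).
Tension yield (gross): A_g = 1.125×0.625 = 0.70313 in². φR_n = 0.90 × 36 × 0.70313 = 22.8 kips.
Governing: min(10.4, 29.5, 22.8) = 10.4 kips → weld metal.

10.4 kips (weld metal governs)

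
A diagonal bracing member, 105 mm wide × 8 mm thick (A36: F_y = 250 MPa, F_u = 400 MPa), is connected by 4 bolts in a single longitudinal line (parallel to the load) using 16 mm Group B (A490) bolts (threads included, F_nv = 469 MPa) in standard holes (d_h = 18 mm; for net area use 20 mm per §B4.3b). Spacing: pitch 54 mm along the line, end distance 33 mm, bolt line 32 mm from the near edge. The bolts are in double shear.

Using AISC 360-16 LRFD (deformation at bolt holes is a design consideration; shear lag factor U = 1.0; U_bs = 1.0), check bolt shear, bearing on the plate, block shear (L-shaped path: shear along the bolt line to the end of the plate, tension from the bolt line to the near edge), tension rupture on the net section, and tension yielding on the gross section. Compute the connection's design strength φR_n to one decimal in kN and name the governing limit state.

Bolt shear: A_b = π(16)²/4 = 201.06 mm². φR_n = 0.75 × 469 × 201.06 × 4 × 2 = 565.8 kN.
Bearing (8 mm plate, F_u = 400 MPa): end bolts L_c = 33 − 18/2 = 24, R_n = min(1.2×24×8×400, 2.4×16×8×400) = 92.16 kN/bolt; interior L_c = 54 − 18 = 36, R_n = 122.88 kN/bolt. φR_n = 0.75 × (1×92.16 + 3×122.88) = 345.6 kN.
Block shear: shear path 1×[33+3×54] = 1×195 mm, A_gv = 1560, A_nv = 1×(195 − 3.5×20)×8 = 1000 mm²; tension to near edge: (32 − 0.5×20)×8 = 176 mm². R_n = min(0.6×400×1000, 0.6×250×1560) + 1.0×400×176 = min(240, 234) + 70.4 = 304.4 kN. φR_n = 0.75 × 304.4 = 228.3 kN.
Tension rupture (net): A_n = (105 − 1×20)×8 = 680 mm² (U = 1.0, A_e = A_n). φR_n = 0.75 × 400 × 680 = 204.0 kN.
Tension yield (gross): A_g = 105×8 = 840 mm². φR_n = 0.90 × 250 × 840 = 189.0 kN.
Governing: min(565.8, 345.6, 228.3, 204.0, 189.0) = 189.0 kN → gross-section yield.

189.0 kN (gross-section yield governs)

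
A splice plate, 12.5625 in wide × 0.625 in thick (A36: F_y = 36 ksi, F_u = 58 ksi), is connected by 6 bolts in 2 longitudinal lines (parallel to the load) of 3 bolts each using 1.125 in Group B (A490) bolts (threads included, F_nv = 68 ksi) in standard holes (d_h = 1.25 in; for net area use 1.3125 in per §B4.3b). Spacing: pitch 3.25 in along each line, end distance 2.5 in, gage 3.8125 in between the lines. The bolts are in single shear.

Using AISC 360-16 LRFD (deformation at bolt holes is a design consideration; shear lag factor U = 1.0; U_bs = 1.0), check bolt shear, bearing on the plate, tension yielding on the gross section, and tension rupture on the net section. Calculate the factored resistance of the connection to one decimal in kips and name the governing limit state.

Bolt shear: A_b = π(1.125)²/4 = 0.99402 in². φR_n = 0.75 × 68 × 0.99402 × 6 × 1 = 304.2 kips.
Bearing (0.625 in plate, F_u = 58 ksi): end bolts L_c = 2.5 − 1.25/2 = 1.875, R_n = min(1.2×1.875×0.625×58, 2.4×1.125×0.625×58) = 81.563 kips/bolt; interior L_c = 3.25 − 1.25 = 2, R_n = 87 kips/bolt. φR_n = 0.75 × (2×81.563 + 4×87) = 383.3 kips.
Tension yield (gross): A_g = 12.5625×0.625 = 7.8516 in². φR_n = 0.90 × 36 × 7.8516 = 254.4 kips.
Tension rupture (net): A_n = (12.5625 − 2×1.3125)×0.625 = 6.2109 in² (U = 1.0, A_e = A_n). φR_n = 0.75 × 58 × 6.2109 = 270.2 kips.
Governing: min(304.2, 383.3, 254.4, 270.2) = 254.4 kips → gross-section yield.

254.4 kips (gross-section yield governs)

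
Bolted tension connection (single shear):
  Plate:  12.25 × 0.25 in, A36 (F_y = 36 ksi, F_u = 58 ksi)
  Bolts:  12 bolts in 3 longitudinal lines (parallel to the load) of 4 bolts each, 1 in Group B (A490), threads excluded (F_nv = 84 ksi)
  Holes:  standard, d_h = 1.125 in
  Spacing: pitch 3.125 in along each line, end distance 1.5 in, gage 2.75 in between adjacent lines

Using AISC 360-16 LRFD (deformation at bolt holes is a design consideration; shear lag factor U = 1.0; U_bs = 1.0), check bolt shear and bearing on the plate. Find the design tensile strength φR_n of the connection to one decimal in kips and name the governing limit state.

Bolt shear: A_b = π(1)²/4 = 0.7854 in². φR_n = 0.75 × 84 × 0.7854 × 12 × 1 = 593.8 kips.
Bearing (0.25 in plate, F_u = 58 ksi): end bolts L_c = 1.5 − 1.125/2 = 0.9375, R_n = min(1.2×0.9375×0.25×58, 2.4×1×0.25×58) = 16.313 kips/bolt; interior L_c = 3.125 − 1.125 = 2, R_n = 34.8 kips/bolt. φR_n = 0.75 × (3×16.313 + 9×34.8) = 271.6 kips.
Governing: min(593.8, 271.6) = 271.6 kips → bearing.

271.6 kips (bearing governs)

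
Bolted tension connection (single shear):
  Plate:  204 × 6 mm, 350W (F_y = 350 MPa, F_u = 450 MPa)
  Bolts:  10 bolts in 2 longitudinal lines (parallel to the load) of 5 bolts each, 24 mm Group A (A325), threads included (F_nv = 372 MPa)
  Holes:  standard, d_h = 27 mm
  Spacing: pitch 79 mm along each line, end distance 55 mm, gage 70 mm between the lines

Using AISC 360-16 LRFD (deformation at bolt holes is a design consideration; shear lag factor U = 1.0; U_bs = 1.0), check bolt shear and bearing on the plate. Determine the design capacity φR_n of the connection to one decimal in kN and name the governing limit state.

1134.8 kN (bearing governs)

Bolt shear: A_b = π(24)²/4 = 452.39 mm². φR_n = 0.75 × 372 × 452.39 × 10 × 1 = 1262.2 kN.
Bearing (6 mm plate, F_u = 450 MPa): end bolts L_c = 55 − 27/2 = 41.5, R_n = min(1.2×41.5×6×450, 2.4×24×6×450) = 134.46 kN/bolt; interior L_c = 79 − 27 = 52, R_n = 155.52 kN/bolt. φR_n = 0.75 × (2×134.46 + 8×155.52) = 1134.8 kN.
Governing: min(1262.2, 1134.8) = 1134.8 kN → bearing.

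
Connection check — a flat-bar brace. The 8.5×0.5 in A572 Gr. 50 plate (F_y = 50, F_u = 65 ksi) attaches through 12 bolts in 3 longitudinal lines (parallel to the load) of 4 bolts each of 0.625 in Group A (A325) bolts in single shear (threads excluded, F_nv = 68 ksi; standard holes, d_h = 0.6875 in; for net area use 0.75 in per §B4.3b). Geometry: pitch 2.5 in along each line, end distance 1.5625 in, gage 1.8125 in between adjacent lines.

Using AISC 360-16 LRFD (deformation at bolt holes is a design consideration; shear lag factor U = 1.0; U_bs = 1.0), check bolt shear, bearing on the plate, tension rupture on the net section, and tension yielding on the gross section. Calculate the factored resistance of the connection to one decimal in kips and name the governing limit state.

152.3 kips (net-section rupture governs)

Bolt shear: A_b = π(0.625)²/4 = 0.3068 in². φR_n = 0.75 × 68 × 0.3068 × 12 × 1 = 187.8 kips.
Bearing (0.5 in plate, F_u = 65 ksi): end bolts L_c = 1.5625 − 0.6875/2 = 1.21875, R_n = min(1.2×1.21875×0.5×65, 2.4×0.625×0.5×65) = 47.531 kips/bolt; interior L_c = 2.5 − 0.6875 = 1.8125, R_n = 48.75 kips/bolt. φR_n = 0.75 × (3×47.531 + 9×48.75) = 436.0 kips.
Tension rupture (net): A_n = (8.5 − 3×0.75)×0.5 = 3.125 in² (U = 1.0, A_e = A_n). φR_n = 0.75 × 65 × 3.125 = 152.3 kips.
Tension yield (gross): A_g = 8.5×0.5 = 4.25 in². φR_n = 0.90 × 50 × 4.25 = 191.3 kips.
Governing: min(187.8, 436.0, 152.3, 191.3) = 152.3 kips → net-section rupture.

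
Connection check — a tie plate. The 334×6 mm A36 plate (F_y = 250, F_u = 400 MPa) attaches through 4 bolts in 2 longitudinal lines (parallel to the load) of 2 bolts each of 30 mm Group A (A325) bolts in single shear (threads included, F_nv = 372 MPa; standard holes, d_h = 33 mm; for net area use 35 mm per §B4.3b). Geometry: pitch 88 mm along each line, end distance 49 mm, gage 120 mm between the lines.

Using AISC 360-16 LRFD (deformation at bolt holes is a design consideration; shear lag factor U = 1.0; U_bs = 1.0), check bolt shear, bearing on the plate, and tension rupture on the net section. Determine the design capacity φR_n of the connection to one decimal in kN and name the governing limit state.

Bolt shear: A_b = π(30)²/4 = 706.86 mm². φR_n = 0.75 × 372 × 706.86 × 4 × 1 = 788.9 kN.
Bearing (6 mm plate, F_u = 400 MPa): end bolts L_c = 49 − 33/2 = 32.5, R_n = min(1.2×32.5×6×400, 2.4×30×6×400) = 93.6 kN/bolt; interior L_c = 88 − 33 = 55, R_n = 158.4 kN/bolt. φR_n = 0.75 × (2×93.6 + 2×158.4) = 378.0 kN.
Tension rupture (net): A_n = (334 − 2×35)×6 = 1584 mm² (U = 1.0, A_e = A_n). φR_n = 0.75 × 400 × 1584 = 475.2 kN.
Governing: min(788.9, 378.0, 475.2) = 378.0 kN → bearing.

378.0 kN (bearing governs)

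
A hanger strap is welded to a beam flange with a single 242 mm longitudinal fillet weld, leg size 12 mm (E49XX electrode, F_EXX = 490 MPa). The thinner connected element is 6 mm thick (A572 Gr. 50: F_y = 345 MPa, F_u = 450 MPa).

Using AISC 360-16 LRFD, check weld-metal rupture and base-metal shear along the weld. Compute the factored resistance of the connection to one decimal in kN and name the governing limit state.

Weld metal: throat = 0.707×12 = 8.484 mm, L = 242 mm. φR_n = 0.75 × 0.6 × 490 × 8.484 × 242 = 452.7 kN.
Base metal shear (6 mm plate): yield φR_n = 1.0×0.6×345×6×242 = 300.6 kN; rupture φR_n = 0.75×0.6×450×6×242 = 294.0 kN; take 294.0 kN (rupture).
Governing: min(452.7, 294.0) = 294.0 kN → base-metal shear.

294.0 kN (base-metal shear governs)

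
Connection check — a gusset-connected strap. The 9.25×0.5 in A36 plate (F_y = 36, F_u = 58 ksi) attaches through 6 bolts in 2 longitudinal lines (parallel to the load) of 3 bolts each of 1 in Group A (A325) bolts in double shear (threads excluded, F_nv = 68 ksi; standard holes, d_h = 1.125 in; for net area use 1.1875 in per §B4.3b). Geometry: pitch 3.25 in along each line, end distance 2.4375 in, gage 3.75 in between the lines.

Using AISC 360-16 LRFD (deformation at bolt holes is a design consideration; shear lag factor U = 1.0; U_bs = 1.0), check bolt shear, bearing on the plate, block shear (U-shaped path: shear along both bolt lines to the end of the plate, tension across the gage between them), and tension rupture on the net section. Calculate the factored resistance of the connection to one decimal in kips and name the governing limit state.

Bolt shear: A_b = π(1)²/4 = 0.7854 in². φR_n = 0.75 × 68 × 0.7854 × 6 × 2 = 480.7 kips.
Bearing (0.5 in plate, F_u = 58 ksi): end bolts L_c = 2.4375 − 1.125/2 = 1.875, R_n = min(1.2×1.875×0.5×58, 2.4×1×0.5×58) = 65.25 kips/bolt; interior L_c = 3.25 − 1.125 = 2.125, R_n = 69.6 kips/bolt. φR_n = 0.75 × (2×65.25 + 4×69.6) = 306.7 kips.
Block shear: shear path 2×[2.4375+2×3.25] = 2×8.9375 in, A_gv = 8.9375, A_nv = 2×(8.9375 − 2.5×1.1875)×0.5 = 5.9688 in²; tension across gage: (3.75 − 1×1.1875)×0.5 = 1.2813 in². R_n = min(0.6×58×5.9688, 0.6×36×8.9375) + 1.0×58×1.2813 = min(207.71, 193.05) + 74.315 = 267.37 kips. φR_n = 0.75 × 267.37 = 200.5 kips.
Tension rupture (net): A_n = (9.25 − 2×1.1875)×0.5 = 3.4375 in² (U = 1.0, A_e = A_n). φR_n = 0.75 × 58 × 3.4375 = 149.5 kips.
Governing: min(480.7, 306.7, 200.5, 149.5) = 149.5 kips → net-section rupture.

149.5 kips (net-section rupture governs)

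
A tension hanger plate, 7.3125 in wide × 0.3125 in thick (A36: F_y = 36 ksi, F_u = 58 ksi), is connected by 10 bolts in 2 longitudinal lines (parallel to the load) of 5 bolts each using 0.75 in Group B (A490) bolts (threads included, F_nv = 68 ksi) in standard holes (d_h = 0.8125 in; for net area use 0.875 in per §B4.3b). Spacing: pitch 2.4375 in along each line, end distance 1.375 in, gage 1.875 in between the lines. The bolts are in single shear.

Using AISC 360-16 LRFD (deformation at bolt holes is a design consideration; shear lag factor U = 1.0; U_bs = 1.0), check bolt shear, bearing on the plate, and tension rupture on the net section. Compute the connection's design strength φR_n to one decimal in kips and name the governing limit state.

Bolt shear: A_b = π(0.75)²/4 = 0.44179 in². φR_n = 0.75 × 68 × 0.44179 × 10 × 1 = 225.3 kips.
Bearing (0.3125 in plate, F_u = 58 ksi): end bolts L_c = 1.375 − 0.8125/2 = 0.96875, R_n = min(1.2×0.96875×0.3125×58, 2.4×0.75×0.3125×58) = 21.07 kips/bolt; interior L_c = 2.4375 − 0.8125 = 1.625, R_n = 32.625 kips/bolt. φR_n = 0.75 × (2×21.07 + 8×32.625) = 227.4 kips.
Tension rupture (net): A_n = (7.3125 − 2×0.875)×0.3125 = 1.7383 in² (U = 1.0, A_e = A_n). φR_n = 0.75 × 58 × 1.7383 = 75.6 kips.
Governing: min(225.3, 227.4, 75.6) = 75.6 kips → net-section rupture.

75.6 kips (net-section rupture governs)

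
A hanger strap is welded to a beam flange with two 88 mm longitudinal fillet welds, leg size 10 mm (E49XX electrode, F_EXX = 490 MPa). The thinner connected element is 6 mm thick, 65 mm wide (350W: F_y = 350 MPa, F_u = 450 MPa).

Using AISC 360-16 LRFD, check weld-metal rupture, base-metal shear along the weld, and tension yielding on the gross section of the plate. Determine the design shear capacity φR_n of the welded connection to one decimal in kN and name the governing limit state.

Weld metal: throat = 0.707×10 = 7.07 mm, L = 2×88 = 176 mm. φR_n = 0.75 × 0.6 × 490 × 7.07 × 176 = 274.4 kN.
Base metal shear (6 mm plate): yield φR_n = 1.0×0.6×350×6×176 = 221.8 kN; rupture φR_n = 0.75×0.6×450×6×176 = 213.8 kN; take 213.8 kN (rupture).
Tension yield (gross): A_g = 65×6 = 390 mm². φR_n = 0.90 × 350 × 390 = 122.9 kN.
Governing: min(274.4, 213.8, 122.9) = 122.9 kN → gross-section yield.

122.9 kN (gross-section yield governs)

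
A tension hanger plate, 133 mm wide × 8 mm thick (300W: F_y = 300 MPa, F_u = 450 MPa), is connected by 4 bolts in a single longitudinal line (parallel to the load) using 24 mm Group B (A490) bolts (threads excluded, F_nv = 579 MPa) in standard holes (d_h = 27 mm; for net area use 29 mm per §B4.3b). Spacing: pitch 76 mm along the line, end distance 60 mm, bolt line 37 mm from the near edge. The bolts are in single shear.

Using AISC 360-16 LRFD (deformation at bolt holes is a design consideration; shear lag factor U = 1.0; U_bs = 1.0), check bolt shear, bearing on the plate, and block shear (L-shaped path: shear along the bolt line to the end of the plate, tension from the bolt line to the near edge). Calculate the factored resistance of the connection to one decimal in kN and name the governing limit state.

362.9 kN (block shear governs)

Bolt shear: A_b = π(24)²/4 = 452.39 mm². φR_n = 0.75 × 579 × 452.39 × 4 × 1 = 785.8 kN.
Bearing (8 mm plate, F_u = 450 MPa): end bolts L_c = 60 − 27/2 = 46.5, R_n = min(1.2×46.5×8×450, 2.4×24×8×450) = 200.88 kN/bolt; interior L_c = 76 − 27 = 49, R_n = 207.36 kN/bolt. φR_n = 0.75 × (1×200.88 + 3×207.36) = 617.2 kN.
Block shear: shear path 1×[60+3×76] = 1×288 mm, A_gv = 2304, A_nv = 1×(288 − 3.5×29)×8 = 1492 mm²; tension to near edge: (37 − 0.5×29)×8 = 180 mm². R_n = min(0.6×450×1492, 0.6×300×2304) + 1.0×450×180 = min(402.84, 414.72) + 81 = 483.84 kN. φR_n = 0.75 × 483.84 = 362.9 kN.
Governing: min(785.8, 617.2, 362.9) = 362.9 kN → block shear.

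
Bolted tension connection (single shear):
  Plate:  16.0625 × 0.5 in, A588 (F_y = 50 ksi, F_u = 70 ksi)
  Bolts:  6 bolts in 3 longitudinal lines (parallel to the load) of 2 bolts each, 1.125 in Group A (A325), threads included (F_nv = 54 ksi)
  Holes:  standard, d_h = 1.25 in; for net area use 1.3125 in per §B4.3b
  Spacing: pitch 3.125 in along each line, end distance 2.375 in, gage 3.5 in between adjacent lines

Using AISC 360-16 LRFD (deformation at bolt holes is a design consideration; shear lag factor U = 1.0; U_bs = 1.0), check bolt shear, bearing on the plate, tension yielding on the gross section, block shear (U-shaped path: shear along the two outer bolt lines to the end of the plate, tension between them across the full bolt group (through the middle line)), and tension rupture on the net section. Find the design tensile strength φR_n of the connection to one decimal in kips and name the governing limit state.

Bolt shear: A_b = π(1.125)²/4 = 0.99402 in². φR_n = 0.75 × 54 × 0.99402 × 6 × 1 = 241.5 kips.
Bearing (0.5 in plate, F_u = 70 ksi): end bolts L_c = 2.375 − 1.25/2 = 1.75, R_n = min(1.2×1.75×0.5×70, 2.4×1.125×0.5×70) = 73.5 kips/bolt; interior L_c = 3.125 − 1.25 = 1.875, R_n = 78.75 kips/bolt. φR_n = 0.75 × (3×73.5 + 3×78.75) = 342.6 kips.
Tension yield (gross): A_g = 16.0625×0.5 = 8.0313 in². φR_n = 0.90 × 50 × 8.0313 = 361.4 kips.
Block shear: shear path 2×[2.375+1×3.125] = 2×5.5 in, A_gv = 5.5, A_nv = 2×(5.5 − 1.5×1.3125)×0.5 = 3.5313 in²; tension across gage: (7 − 2×1.3125)×0.5 = 2.1875 in². R_n = min(0.6×70×3.5313, 0.6×50×5.5) + 1.0×70×2.1875 = min(148.31, 165) + 153.13 = 301.44 kips. φR_n = 0.75 × 301.44 = 226.1 kips.
Tension rupture (net): A_n = (16.0625 − 3×1.3125)×0.5 = 6.0625 in² (U = 1.0, A_e = A_n). φR_n = 0.75 × 70 × 6.0625 = 318.3 kips.
Governing: min(241.5, 342.6, 361.4, 226.1, 318.3) = 226.1 kips → block shear.

226.1 kips (block shear governs)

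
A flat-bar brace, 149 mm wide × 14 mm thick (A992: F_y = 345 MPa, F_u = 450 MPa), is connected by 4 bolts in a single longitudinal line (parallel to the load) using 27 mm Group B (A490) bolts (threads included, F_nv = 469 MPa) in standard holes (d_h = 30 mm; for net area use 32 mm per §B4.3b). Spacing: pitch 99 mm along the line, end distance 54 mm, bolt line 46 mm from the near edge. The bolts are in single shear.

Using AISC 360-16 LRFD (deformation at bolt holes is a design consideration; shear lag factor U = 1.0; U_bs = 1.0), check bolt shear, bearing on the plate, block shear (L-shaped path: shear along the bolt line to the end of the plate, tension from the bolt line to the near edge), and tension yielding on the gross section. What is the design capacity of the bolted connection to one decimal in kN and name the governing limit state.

647.7 kN (gross-section yield governs)

Bolt shear: A_b = π(27)²/4 = 572.56 mm². φR_n = 0.75 × 469 × 572.56 × 4 × 1 = 805.6 kN.
Bearing (14 mm plate, F_u = 450 MPa): end bolts L_c = 54 − 30/2 = 39, R_n = min(1.2×39×14×450, 2.4×27×14×450) = 294.84 kN/bolt; interior L_c = 99 − 30 = 69, R_n = 408.24 kN/bolt. φR_n = 0.75 × (1×294.84 + 3×408.24) = 1139.7 kN.
Block shear: shear path 1×[54+3×99] = 1×351 mm, A_gv = 4914, A_nv = 1×(351 − 3.5×32)×14 = 3346 mm²; tension to near edge: (46 − 0.5×32)×14 = 420 mm². R_n = min(0.6×450×3346, 0.6×345×4914) + 1.0×450×420 = min(903.42, 1017.2) + 189 = 1092.4 kN. φR_n = 0.75 × 1092.4 = 819.3 kN.
Tension yield (gross): A_g = 149×14 = 2086 mm². φR_n = 0.90 × 345 × 2086 = 647.7 kN.
Governing: min(805.6, 1139.7, 819.3, 647.7) = 647.7 kN → gross-section yield.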